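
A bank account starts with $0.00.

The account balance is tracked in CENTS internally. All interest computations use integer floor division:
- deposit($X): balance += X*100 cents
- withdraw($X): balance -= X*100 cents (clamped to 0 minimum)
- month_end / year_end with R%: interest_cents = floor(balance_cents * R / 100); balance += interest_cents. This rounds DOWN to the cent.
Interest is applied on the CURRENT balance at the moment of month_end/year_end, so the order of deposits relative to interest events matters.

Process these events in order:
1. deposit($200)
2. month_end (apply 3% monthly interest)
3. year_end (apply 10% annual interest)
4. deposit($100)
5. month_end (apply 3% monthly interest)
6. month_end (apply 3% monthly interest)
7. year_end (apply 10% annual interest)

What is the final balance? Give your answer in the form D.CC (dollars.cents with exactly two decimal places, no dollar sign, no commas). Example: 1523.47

Answer: 381.12

Derivation:
After 1 (deposit($200)): balance=$200.00 total_interest=$0.00
After 2 (month_end (apply 3% monthly interest)): balance=$206.00 total_interest=$6.00
After 3 (year_end (apply 10% annual interest)): balance=$226.60 total_interest=$26.60
After 4 (deposit($100)): balance=$326.60 total_interest=$26.60
After 5 (month_end (apply 3% monthly interest)): balance=$336.39 total_interest=$36.39
After 6 (month_end (apply 3% monthly interest)): balance=$346.48 total_interest=$46.48
After 7 (year_end (apply 10% annual interest)): balance=$381.12 total_interest=$81.12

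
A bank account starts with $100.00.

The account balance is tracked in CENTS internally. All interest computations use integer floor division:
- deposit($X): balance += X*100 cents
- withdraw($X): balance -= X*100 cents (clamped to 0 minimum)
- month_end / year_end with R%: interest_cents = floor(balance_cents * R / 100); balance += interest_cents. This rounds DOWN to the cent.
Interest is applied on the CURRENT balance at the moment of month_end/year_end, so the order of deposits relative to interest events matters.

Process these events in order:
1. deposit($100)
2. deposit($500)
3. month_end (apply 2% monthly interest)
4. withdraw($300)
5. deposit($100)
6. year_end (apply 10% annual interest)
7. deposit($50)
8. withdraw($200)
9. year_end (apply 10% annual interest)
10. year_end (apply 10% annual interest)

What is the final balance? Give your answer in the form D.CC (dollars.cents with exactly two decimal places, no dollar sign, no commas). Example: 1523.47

Answer: 502.63

Derivation:
After 1 (deposit($100)): balance=$200.00 total_interest=$0.00
After 2 (deposit($500)): balance=$700.00 total_interest=$0.00
After 3 (month_end (apply 2% monthly interest)): balance=$714.00 total_interest=$14.00
After 4 (withdraw($300)): balance=$414.00 total_interest=$14.00
After 5 (deposit($100)): balance=$514.00 total_interest=$14.00
After 6 (year_end (apply 10% annual interest)): balance=$565.40 total_interest=$65.40
After 7 (deposit($50)): balance=$615.40 total_interest=$65.40
After 8 (withdraw($200)): balance=$415.40 total_interest=$65.40
After 9 (year_end (apply 10% annual interest)): balance=$456.94 total_interest=$106.94
After 10 (year_end (apply 10% annual interest)): balance=$502.63 total_interest=$152.63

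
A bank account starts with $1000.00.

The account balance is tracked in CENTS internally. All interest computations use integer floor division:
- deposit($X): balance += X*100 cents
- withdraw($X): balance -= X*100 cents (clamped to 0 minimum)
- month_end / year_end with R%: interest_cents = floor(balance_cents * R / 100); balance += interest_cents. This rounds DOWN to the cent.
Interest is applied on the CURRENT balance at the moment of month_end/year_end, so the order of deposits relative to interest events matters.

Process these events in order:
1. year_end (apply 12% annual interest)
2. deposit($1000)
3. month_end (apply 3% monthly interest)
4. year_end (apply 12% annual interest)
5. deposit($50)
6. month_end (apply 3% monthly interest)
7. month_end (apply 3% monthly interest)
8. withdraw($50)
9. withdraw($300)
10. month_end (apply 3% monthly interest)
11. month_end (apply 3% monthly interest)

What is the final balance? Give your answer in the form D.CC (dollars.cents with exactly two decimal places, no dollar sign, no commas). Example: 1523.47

After 1 (year_end (apply 12% annual interest)): balance=$1120.00 total_interest=$120.00
After 2 (deposit($1000)): balance=$2120.00 total_interest=$120.00
After 3 (month_end (apply 3% monthly interest)): balance=$2183.60 total_interest=$183.60
After 4 (year_end (apply 12% annual interest)): balance=$2445.63 total_interest=$445.63
After 5 (deposit($50)): balance=$2495.63 total_interest=$445.63
After 6 (month_end (apply 3% monthly interest)): balance=$2570.49 total_interest=$520.49
After 7 (month_end (apply 3% monthly interest)): balance=$2647.60 total_interest=$597.60
After 8 (withdraw($50)): balance=$2597.60 total_interest=$597.60
After 9 (withdraw($300)): balance=$2297.60 total_interest=$597.60
After 10 (month_end (apply 3% monthly interest)): balance=$2366.52 total_interest=$666.52
After 11 (month_end (apply 3% monthly interest)): balance=$2437.51 total_interest=$737.51

Answer: 2437.51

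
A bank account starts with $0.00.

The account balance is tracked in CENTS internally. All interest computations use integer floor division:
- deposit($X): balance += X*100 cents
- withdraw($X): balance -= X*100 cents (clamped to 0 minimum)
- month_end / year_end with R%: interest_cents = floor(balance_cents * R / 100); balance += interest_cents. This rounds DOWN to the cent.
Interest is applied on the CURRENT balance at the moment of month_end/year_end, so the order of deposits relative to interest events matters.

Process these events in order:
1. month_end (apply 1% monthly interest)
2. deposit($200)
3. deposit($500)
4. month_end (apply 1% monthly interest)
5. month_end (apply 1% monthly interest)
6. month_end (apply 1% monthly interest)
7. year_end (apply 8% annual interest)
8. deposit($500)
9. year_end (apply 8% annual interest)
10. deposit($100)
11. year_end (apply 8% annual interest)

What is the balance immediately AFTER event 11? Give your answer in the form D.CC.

Answer: 1599.70

Derivation:
After 1 (month_end (apply 1% monthly interest)): balance=$0.00 total_interest=$0.00
After 2 (deposit($200)): balance=$200.00 total_interest=$0.00
After 3 (deposit($500)): balance=$700.00 total_interest=$0.00
After 4 (month_end (apply 1% monthly interest)): balance=$707.00 total_interest=$7.00
After 5 (month_end (apply 1% monthly interest)): balance=$714.07 total_interest=$14.07
After 6 (month_end (apply 1% monthly interest)): balance=$721.21 total_interest=$21.21
After 7 (year_end (apply 8% annual interest)): balance=$778.90 total_interest=$78.90
After 8 (deposit($500)): balance=$1278.90 total_interest=$78.90
After 9 (year_end (apply 8% annual interest)): balance=$1381.21 total_interest=$181.21
After 10 (deposit($100)): balance=$1481.21 total_interest=$181.21
After 11 (year_end (apply 8% annual interest)): balance=$1599.70 total_interest=$299.70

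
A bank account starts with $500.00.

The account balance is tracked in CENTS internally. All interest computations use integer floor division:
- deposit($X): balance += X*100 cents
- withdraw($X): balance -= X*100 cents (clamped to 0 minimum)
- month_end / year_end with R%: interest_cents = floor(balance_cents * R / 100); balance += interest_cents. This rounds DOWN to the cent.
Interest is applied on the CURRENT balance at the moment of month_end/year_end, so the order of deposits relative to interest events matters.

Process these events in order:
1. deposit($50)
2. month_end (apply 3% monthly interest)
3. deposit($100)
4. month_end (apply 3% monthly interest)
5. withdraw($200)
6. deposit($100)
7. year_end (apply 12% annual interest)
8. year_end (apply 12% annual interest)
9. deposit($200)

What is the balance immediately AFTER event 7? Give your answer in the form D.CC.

Answer: 656.86

Derivation:
After 1 (deposit($50)): balance=$550.00 total_interest=$0.00
After 2 (month_end (apply 3% monthly interest)): balance=$566.50 total_interest=$16.50
After 3 (deposit($100)): balance=$666.50 total_interest=$16.50
After 4 (month_end (apply 3% monthly interest)): balance=$686.49 total_interest=$36.49
After 5 (withdraw($200)): balance=$486.49 total_interest=$36.49
After 6 (deposit($100)): balance=$586.49 total_interest=$36.49
After 7 (year_end (apply 12% annual interest)): balance=$656.86 total_interest=$106.86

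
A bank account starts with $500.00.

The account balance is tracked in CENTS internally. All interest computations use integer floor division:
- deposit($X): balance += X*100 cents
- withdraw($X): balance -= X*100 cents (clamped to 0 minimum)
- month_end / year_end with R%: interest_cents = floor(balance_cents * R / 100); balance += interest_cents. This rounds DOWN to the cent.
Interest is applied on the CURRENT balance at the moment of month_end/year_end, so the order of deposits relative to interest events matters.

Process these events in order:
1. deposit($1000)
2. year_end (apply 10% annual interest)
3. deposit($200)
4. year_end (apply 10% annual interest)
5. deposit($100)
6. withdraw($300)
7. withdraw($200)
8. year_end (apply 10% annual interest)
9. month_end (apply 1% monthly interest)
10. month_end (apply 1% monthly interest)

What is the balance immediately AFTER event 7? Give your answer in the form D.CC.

After 1 (deposit($1000)): balance=$1500.00 total_interest=$0.00
After 2 (year_end (apply 10% annual interest)): balance=$1650.00 total_interest=$150.00
After 3 (deposit($200)): balance=$1850.00 total_interest=$150.00
After 4 (year_end (apply 10% annual interest)): balance=$2035.00 total_interest=$335.00
After 5 (deposit($100)): balance=$2135.00 total_interest=$335.00
After 6 (withdraw($300)): balance=$1835.00 total_interest=$335.00
After 7 (withdraw($200)): balance=$1635.00 total_interest=$335.00

Answer: 1635.00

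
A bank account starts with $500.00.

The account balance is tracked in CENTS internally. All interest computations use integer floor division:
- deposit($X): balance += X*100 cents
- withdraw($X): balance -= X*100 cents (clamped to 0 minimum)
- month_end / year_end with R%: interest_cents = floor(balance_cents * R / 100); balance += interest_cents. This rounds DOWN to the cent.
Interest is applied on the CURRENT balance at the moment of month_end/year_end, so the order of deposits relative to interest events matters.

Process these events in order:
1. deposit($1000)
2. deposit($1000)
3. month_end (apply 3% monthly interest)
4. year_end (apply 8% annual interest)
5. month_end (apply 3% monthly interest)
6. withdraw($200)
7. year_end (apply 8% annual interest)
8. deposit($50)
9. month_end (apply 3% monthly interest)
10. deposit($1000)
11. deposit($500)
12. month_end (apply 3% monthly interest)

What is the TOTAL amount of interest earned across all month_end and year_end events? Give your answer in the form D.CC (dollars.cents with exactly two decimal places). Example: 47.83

Answer: 800.86

Derivation:
After 1 (deposit($1000)): balance=$1500.00 total_interest=$0.00
After 2 (deposit($1000)): balance=$2500.00 total_interest=$0.00
After 3 (month_end (apply 3% monthly interest)): balance=$2575.00 total_interest=$75.00
After 4 (year_end (apply 8% annual interest)): balance=$2781.00 total_interest=$281.00
After 5 (month_end (apply 3% monthly interest)): balance=$2864.43 total_interest=$364.43
After 6 (withdraw($200)): balance=$2664.43 total_interest=$364.43
After 7 (year_end (apply 8% annual interest)): balance=$2877.58 total_interest=$577.58
After 8 (deposit($50)): balance=$2927.58 total_interest=$577.58
After 9 (month_end (apply 3% monthly interest)): balance=$3015.40 total_interest=$665.40
After 10 (deposit($1000)): balance=$4015.40 total_interest=$665.40
After 11 (deposit($500)): balance=$4515.40 total_interest=$665.40
After 12 (month_end (apply 3% monthly interest)): balance=$4650.86 total_interest=$800.86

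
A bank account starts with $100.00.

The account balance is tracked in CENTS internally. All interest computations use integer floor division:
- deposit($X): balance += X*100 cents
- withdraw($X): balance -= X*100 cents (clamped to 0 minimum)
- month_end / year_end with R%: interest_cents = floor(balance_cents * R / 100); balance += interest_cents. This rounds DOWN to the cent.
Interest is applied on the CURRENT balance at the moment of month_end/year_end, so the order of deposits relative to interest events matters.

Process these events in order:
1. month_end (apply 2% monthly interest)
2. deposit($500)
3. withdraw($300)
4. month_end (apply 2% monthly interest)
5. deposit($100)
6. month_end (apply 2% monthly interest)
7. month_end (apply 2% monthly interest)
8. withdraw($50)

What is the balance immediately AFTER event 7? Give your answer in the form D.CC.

After 1 (month_end (apply 2% monthly interest)): balance=$102.00 total_interest=$2.00
After 2 (deposit($500)): balance=$602.00 total_interest=$2.00
After 3 (withdraw($300)): balance=$302.00 total_interest=$2.00
After 4 (month_end (apply 2% monthly interest)): balance=$308.04 total_interest=$8.04
After 5 (deposit($100)): balance=$408.04 total_interest=$8.04
After 6 (month_end (apply 2% monthly interest)): balance=$416.20 total_interest=$16.20
After 7 (month_end (apply 2% monthly interest)): balance=$424.52 total_interest=$24.52

Answer: 424.52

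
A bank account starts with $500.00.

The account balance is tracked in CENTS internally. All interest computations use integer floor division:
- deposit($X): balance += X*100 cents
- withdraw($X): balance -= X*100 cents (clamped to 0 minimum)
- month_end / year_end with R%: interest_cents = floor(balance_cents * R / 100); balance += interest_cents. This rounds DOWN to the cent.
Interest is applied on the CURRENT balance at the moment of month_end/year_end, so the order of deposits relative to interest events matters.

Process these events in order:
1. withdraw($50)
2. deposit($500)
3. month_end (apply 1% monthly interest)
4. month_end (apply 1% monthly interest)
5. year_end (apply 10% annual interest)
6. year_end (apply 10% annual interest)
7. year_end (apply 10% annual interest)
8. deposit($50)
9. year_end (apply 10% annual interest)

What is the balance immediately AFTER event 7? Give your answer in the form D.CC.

Answer: 1289.83

Derivation:
After 1 (withdraw($50)): balance=$450.00 total_interest=$0.00
After 2 (deposit($500)): balance=$950.00 total_interest=$0.00
After 3 (month_end (apply 1% monthly interest)): balance=$959.50 total_interest=$9.50
After 4 (month_end (apply 1% monthly interest)): balance=$969.09 total_interest=$19.09
After 5 (year_end (apply 10% annual interest)): balance=$1065.99 total_interest=$115.99
After 6 (year_end (apply 10% annual interest)): balance=$1172.58 total_interest=$222.58
After 7 (year_end (apply 10% annual interest)): balance=$1289.83 total_interest=$339.83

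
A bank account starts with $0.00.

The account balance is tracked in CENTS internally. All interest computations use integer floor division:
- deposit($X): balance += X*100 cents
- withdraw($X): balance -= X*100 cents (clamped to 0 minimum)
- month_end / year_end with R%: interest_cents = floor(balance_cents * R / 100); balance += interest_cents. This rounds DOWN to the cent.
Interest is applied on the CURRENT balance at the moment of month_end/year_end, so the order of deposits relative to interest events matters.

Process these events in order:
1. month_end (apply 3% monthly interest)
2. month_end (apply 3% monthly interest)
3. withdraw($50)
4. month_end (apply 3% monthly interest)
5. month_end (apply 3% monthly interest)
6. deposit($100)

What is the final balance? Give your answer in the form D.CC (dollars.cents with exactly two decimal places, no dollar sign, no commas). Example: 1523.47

After 1 (month_end (apply 3% monthly interest)): balance=$0.00 total_interest=$0.00
After 2 (month_end (apply 3% monthly interest)): balance=$0.00 total_interest=$0.00
After 3 (withdraw($50)): balance=$0.00 total_interest=$0.00
After 4 (month_end (apply 3% monthly interest)): balance=$0.00 total_interest=$0.00
After 5 (month_end (apply 3% monthly interest)): balance=$0.00 total_interest=$0.00
After 6 (deposit($100)): balance=$100.00 total_interest=$0.00

Answer: 100.00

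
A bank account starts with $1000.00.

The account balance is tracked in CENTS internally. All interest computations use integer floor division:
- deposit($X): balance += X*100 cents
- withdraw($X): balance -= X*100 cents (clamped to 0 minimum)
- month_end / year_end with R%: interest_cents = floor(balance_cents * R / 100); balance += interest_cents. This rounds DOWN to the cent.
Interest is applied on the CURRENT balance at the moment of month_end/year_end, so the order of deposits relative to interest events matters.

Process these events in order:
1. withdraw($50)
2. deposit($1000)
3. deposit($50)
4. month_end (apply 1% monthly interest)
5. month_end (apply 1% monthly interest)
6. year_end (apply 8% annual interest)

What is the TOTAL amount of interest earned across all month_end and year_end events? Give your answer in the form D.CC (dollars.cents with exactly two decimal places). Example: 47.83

After 1 (withdraw($50)): balance=$950.00 total_interest=$0.00
After 2 (deposit($1000)): balance=$1950.00 total_interest=$0.00
After 3 (deposit($50)): balance=$2000.00 total_interest=$0.00
After 4 (month_end (apply 1% monthly interest)): balance=$2020.00 total_interest=$20.00
After 5 (month_end (apply 1% monthly interest)): balance=$2040.20 total_interest=$40.20
After 6 (year_end (apply 8% annual interest)): balance=$2203.41 total_interest=$203.41

Answer: 203.41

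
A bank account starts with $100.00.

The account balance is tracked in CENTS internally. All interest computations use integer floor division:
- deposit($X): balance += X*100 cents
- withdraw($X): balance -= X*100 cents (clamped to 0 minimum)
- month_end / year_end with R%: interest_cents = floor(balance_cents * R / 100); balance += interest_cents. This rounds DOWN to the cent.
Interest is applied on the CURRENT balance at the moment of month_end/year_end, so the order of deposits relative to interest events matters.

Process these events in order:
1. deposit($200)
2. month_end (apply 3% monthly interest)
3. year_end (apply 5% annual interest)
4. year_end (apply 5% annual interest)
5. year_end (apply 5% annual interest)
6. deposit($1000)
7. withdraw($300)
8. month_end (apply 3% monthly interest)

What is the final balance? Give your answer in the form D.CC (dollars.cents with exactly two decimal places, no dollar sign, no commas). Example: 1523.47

After 1 (deposit($200)): balance=$300.00 total_interest=$0.00
After 2 (month_end (apply 3% monthly interest)): balance=$309.00 total_interest=$9.00
After 3 (year_end (apply 5% annual interest)): balance=$324.45 total_interest=$24.45
After 4 (year_end (apply 5% annual interest)): balance=$340.67 total_interest=$40.67
After 5 (year_end (apply 5% annual interest)): balance=$357.70 total_interest=$57.70
After 6 (deposit($1000)): balance=$1357.70 total_interest=$57.70
After 7 (withdraw($300)): balance=$1057.70 total_interest=$57.70
After 8 (month_end (apply 3% monthly interest)): balance=$1089.43 total_interest=$89.43

Answer: 1089.43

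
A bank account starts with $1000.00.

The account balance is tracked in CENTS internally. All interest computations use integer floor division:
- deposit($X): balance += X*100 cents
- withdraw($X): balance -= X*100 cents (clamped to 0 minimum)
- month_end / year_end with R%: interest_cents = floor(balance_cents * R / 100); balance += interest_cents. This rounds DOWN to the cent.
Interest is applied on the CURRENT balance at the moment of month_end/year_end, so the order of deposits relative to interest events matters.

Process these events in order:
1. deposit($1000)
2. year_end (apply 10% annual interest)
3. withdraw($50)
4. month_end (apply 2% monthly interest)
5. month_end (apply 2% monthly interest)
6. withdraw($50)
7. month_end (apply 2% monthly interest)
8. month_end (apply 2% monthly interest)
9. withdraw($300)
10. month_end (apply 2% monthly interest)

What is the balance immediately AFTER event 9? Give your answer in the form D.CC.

Answer: 1975.20

Derivation:
After 1 (deposit($1000)): balance=$2000.00 total_interest=$0.00
After 2 (year_end (apply 10% annual interest)): balance=$2200.00 total_interest=$200.00
After 3 (withdraw($50)): balance=$2150.00 total_interest=$200.00
After 4 (month_end (apply 2% monthly interest)): balance=$2193.00 total_interest=$243.00
After 5 (month_end (apply 2% monthly interest)): balance=$2236.86 total_interest=$286.86
After 6 (withdraw($50)): balance=$2186.86 total_interest=$286.86
After 7 (month_end (apply 2% monthly interest)): balance=$2230.59 total_interest=$330.59
After 8 (month_end (apply 2% monthly interest)): balance=$2275.20 total_interest=$375.20
After 9 (withdraw($300)): balance=$1975.20 total_interest=$375.20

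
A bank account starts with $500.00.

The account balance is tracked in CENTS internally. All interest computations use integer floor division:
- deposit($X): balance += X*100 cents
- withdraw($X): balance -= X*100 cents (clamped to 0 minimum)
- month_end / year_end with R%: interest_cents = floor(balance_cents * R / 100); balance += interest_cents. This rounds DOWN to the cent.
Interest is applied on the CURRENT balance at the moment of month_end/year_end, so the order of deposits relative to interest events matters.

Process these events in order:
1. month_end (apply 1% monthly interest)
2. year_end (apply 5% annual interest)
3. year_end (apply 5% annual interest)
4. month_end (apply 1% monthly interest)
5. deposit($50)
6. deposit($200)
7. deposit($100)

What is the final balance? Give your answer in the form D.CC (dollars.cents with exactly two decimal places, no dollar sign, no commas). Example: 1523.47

Answer: 912.32

Derivation:
After 1 (month_end (apply 1% monthly interest)): balance=$505.00 total_interest=$5.00
After 2 (year_end (apply 5% annual interest)): balance=$530.25 total_interest=$30.25
After 3 (year_end (apply 5% annual interest)): balance=$556.76 total_interest=$56.76
After 4 (month_end (apply 1% monthly interest)): balance=$562.32 total_interest=$62.32
After 5 (deposit($50)): balance=$612.32 total_interest=$62.32
After 6 (deposit($200)): balance=$812.32 total_interest=$62.32
After 7 (deposit($100)): balance=$912.32 total_interest=$62.32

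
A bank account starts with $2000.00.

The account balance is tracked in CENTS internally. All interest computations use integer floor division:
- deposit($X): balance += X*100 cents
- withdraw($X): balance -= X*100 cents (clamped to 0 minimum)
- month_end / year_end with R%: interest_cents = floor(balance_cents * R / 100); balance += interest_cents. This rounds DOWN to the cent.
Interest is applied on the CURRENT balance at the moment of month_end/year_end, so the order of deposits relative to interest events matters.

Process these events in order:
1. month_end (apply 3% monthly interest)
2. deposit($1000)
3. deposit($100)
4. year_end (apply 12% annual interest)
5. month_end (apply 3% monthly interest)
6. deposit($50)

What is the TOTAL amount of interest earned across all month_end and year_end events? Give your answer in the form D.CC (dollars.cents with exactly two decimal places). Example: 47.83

After 1 (month_end (apply 3% monthly interest)): balance=$2060.00 total_interest=$60.00
After 2 (deposit($1000)): balance=$3060.00 total_interest=$60.00
After 3 (deposit($100)): balance=$3160.00 total_interest=$60.00
After 4 (year_end (apply 12% annual interest)): balance=$3539.20 total_interest=$439.20
After 5 (month_end (apply 3% monthly interest)): balance=$3645.37 total_interest=$545.37
After 6 (deposit($50)): balance=$3695.37 total_interest=$545.37

Answer: 545.37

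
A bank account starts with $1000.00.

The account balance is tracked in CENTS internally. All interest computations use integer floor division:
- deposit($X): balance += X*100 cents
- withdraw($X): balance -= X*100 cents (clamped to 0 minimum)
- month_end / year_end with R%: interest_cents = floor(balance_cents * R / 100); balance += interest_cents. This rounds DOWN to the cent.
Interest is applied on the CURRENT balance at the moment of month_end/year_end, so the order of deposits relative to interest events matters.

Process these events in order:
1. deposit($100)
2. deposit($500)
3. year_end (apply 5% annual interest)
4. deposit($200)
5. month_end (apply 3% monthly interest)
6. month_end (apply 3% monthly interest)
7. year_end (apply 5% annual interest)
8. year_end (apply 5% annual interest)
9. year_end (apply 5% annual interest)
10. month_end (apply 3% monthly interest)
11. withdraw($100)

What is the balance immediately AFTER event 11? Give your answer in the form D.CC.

After 1 (deposit($100)): balance=$1100.00 total_interest=$0.00
After 2 (deposit($500)): balance=$1600.00 total_interest=$0.00
After 3 (year_end (apply 5% annual interest)): balance=$1680.00 total_interest=$80.00
After 4 (deposit($200)): balance=$1880.00 total_interest=$80.00
After 5 (month_end (apply 3% monthly interest)): balance=$1936.40 total_interest=$136.40
After 6 (month_end (apply 3% monthly interest)): balance=$1994.49 total_interest=$194.49
After 7 (year_end (apply 5% annual interest)): balance=$2094.21 total_interest=$294.21
After 8 (year_end (apply 5% annual interest)): balance=$2198.92 total_interest=$398.92
After 9 (year_end (apply 5% annual interest)): balance=$2308.86 total_interest=$508.86
After 10 (month_end (apply 3% monthly interest)): balance=$2378.12 total_interest=$578.12
After 11 (withdraw($100)): balance=$2278.12 total_interest=$578.12

Answer: 2278.12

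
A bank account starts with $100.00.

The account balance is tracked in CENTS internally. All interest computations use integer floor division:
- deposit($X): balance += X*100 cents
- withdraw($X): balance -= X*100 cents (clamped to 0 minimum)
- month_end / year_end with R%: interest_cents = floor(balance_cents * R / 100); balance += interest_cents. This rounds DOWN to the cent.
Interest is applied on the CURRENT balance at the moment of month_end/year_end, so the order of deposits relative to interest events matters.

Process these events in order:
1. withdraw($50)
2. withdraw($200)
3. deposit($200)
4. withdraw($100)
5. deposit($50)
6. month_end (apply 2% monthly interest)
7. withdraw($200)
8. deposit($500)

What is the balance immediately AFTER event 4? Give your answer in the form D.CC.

After 1 (withdraw($50)): balance=$50.00 total_interest=$0.00
After 2 (withdraw($200)): balance=$0.00 total_interest=$0.00
After 3 (deposit($200)): balance=$200.00 total_interest=$0.00
After 4 (withdraw($100)): balance=$100.00 total_interest=$0.00

Answer: 100.00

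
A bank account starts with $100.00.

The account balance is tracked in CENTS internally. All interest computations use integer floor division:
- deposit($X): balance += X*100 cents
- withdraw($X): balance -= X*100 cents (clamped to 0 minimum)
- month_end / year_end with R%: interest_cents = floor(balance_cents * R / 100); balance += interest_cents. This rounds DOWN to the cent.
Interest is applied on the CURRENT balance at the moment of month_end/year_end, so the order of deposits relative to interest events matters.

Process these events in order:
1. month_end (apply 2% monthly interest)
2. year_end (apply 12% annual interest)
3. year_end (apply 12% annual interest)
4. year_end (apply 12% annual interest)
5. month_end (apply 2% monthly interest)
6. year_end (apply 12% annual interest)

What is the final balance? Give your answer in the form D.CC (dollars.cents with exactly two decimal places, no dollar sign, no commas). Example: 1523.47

Answer: 163.68

Derivation:
After 1 (month_end (apply 2% monthly interest)): balance=$102.00 total_interest=$2.00
After 2 (year_end (apply 12% annual interest)): balance=$114.24 total_interest=$14.24
After 3 (year_end (apply 12% annual interest)): balance=$127.94 total_interest=$27.94
After 4 (year_end (apply 12% annual interest)): balance=$143.29 total_interest=$43.29
After 5 (month_end (apply 2% monthly interest)): balance=$146.15 total_interest=$46.15
After 6 (year_end (apply 12% annual interest)): balance=$163.68 total_interest=$63.68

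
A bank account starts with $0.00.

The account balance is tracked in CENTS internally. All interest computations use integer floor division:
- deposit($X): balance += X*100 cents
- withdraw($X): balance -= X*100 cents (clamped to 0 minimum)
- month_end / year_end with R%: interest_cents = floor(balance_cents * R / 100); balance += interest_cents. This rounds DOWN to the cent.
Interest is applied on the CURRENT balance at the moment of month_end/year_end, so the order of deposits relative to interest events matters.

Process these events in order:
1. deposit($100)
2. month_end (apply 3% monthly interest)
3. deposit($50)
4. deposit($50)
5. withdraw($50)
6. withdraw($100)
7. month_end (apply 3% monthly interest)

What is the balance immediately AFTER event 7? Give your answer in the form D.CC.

Answer: 54.59

Derivation:
After 1 (deposit($100)): balance=$100.00 total_interest=$0.00
After 2 (month_end (apply 3% monthly interest)): balance=$103.00 total_interest=$3.00
After 3 (deposit($50)): balance=$153.00 total_interest=$3.00
After 4 (deposit($50)): balance=$203.00 total_interest=$3.00
After 5 (withdraw($50)): balance=$153.00 total_interest=$3.00
After 6 (withdraw($100)): balance=$53.00 total_interest=$3.00
After 7 (month_end (apply 3% monthly interest)): balance=$54.59 total_interest=$4.59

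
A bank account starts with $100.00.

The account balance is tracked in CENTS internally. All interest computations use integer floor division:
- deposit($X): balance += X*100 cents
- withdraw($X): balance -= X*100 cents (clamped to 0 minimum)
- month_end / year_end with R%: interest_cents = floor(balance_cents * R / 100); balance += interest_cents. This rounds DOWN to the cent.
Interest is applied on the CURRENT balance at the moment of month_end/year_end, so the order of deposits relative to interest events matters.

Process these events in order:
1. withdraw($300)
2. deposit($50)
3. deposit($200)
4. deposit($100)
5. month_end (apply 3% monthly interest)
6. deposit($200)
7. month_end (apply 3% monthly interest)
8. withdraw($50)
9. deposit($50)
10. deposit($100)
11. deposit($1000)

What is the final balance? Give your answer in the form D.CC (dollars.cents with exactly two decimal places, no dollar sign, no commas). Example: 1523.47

After 1 (withdraw($300)): balance=$0.00 total_interest=$0.00
After 2 (deposit($50)): balance=$50.00 total_interest=$0.00
After 3 (deposit($200)): balance=$250.00 total_interest=$0.00
After 4 (deposit($100)): balance=$350.00 total_interest=$0.00
After 5 (month_end (apply 3% monthly interest)): balance=$360.50 total_interest=$10.50
After 6 (deposit($200)): balance=$560.50 total_interest=$10.50
After 7 (month_end (apply 3% monthly interest)): balance=$577.31 total_interest=$27.31
After 8 (withdraw($50)): balance=$527.31 total_interest=$27.31
After 9 (deposit($50)): balance=$577.31 total_interest=$27.31
After 10 (deposit($100)): balance=$677.31 total_interest=$27.31
After 11 (deposit($1000)): balance=$1677.31 total_interest=$27.31

Answer: 1677.31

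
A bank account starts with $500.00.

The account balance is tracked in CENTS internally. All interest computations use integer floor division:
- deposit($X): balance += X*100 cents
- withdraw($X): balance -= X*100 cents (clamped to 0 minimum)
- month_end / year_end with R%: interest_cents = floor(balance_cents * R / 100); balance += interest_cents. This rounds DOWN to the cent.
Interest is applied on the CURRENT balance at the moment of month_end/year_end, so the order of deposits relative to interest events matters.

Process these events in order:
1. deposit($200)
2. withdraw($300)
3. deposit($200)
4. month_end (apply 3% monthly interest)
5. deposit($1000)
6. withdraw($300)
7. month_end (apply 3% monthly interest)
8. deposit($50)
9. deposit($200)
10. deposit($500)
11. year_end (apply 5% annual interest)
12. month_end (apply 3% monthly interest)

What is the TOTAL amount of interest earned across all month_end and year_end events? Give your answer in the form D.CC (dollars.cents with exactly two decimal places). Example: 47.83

After 1 (deposit($200)): balance=$700.00 total_interest=$0.00
After 2 (withdraw($300)): balance=$400.00 total_interest=$0.00
After 3 (deposit($200)): balance=$600.00 total_interest=$0.00
After 4 (month_end (apply 3% monthly interest)): balance=$618.00 total_interest=$18.00
After 5 (deposit($1000)): balance=$1618.00 total_interest=$18.00
After 6 (withdraw($300)): balance=$1318.00 total_interest=$18.00
After 7 (month_end (apply 3% monthly interest)): balance=$1357.54 total_interest=$57.54
After 8 (deposit($50)): balance=$1407.54 total_interest=$57.54
After 9 (deposit($200)): balance=$1607.54 total_interest=$57.54
After 10 (deposit($500)): balance=$2107.54 total_interest=$57.54
After 11 (year_end (apply 5% annual interest)): balance=$2212.91 total_interest=$162.91
After 12 (month_end (apply 3% monthly interest)): balance=$2279.29 total_interest=$229.29

Answer: 229.29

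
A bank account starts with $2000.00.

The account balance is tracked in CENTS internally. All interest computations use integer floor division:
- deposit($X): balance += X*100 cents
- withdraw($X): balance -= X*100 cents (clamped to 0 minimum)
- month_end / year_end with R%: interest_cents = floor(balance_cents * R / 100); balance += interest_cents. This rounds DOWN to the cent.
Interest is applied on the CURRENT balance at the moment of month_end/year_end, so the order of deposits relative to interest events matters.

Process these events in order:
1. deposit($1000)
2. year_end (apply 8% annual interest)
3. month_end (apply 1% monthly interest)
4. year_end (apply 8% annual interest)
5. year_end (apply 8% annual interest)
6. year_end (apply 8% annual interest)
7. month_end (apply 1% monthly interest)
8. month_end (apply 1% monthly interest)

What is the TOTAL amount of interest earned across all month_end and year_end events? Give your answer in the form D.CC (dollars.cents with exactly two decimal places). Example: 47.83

Answer: 1205.12

Derivation:
After 1 (deposit($1000)): balance=$3000.00 total_interest=$0.00
After 2 (year_end (apply 8% annual interest)): balance=$3240.00 total_interest=$240.00
After 3 (month_end (apply 1% monthly interest)): balance=$3272.40 total_interest=$272.40
After 4 (year_end (apply 8% annual interest)): balance=$3534.19 total_interest=$534.19
After 5 (year_end (apply 8% annual interest)): balance=$3816.92 total_interest=$816.92
After 6 (year_end (apply 8% annual interest)): balance=$4122.27 total_interest=$1122.27
After 7 (month_end (apply 1% monthly interest)): balance=$4163.49 total_interest=$1163.49
After 8 (month_end (apply 1% monthly interest)): balance=$4205.12 total_interest=$1205.12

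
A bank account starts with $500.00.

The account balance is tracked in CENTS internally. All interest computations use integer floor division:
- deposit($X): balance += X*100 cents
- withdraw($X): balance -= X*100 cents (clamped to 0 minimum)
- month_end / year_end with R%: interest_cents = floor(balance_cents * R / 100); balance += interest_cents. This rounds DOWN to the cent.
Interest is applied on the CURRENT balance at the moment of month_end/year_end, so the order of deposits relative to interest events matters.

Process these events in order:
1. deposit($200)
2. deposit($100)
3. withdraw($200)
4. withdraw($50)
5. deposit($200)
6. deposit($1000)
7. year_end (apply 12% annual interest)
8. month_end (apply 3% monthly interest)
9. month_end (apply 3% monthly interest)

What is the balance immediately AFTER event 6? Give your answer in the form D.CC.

After 1 (deposit($200)): balance=$700.00 total_interest=$0.00
After 2 (deposit($100)): balance=$800.00 total_interest=$0.00
After 3 (withdraw($200)): balance=$600.00 total_interest=$0.00
After 4 (withdraw($50)): balance=$550.00 total_interest=$0.00
After 5 (deposit($200)): balance=$750.00 total_interest=$0.00
After 6 (deposit($1000)): balance=$1750.00 total_interest=$0.00

Answer: 1750.00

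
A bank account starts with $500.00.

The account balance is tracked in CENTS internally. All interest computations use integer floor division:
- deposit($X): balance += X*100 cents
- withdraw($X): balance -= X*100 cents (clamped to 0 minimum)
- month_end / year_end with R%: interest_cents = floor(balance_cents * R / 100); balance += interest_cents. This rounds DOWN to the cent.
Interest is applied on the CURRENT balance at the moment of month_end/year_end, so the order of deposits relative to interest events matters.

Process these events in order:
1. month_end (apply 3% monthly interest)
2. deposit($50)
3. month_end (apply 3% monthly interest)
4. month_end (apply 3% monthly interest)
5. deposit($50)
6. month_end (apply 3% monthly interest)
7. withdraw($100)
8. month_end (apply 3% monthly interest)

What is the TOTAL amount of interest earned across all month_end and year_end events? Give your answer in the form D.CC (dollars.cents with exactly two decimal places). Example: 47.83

After 1 (month_end (apply 3% monthly interest)): balance=$515.00 total_interest=$15.00
After 2 (deposit($50)): balance=$565.00 total_interest=$15.00
After 3 (month_end (apply 3% monthly interest)): balance=$581.95 total_interest=$31.95
After 4 (month_end (apply 3% monthly interest)): balance=$599.40 total_interest=$49.40
After 5 (deposit($50)): balance=$649.40 total_interest=$49.40
After 6 (month_end (apply 3% monthly interest)): balance=$668.88 total_interest=$68.88
After 7 (withdraw($100)): balance=$568.88 total_interest=$68.88
After 8 (month_end (apply 3% monthly interest)): balance=$585.94 total_interest=$85.94

Answer: 85.94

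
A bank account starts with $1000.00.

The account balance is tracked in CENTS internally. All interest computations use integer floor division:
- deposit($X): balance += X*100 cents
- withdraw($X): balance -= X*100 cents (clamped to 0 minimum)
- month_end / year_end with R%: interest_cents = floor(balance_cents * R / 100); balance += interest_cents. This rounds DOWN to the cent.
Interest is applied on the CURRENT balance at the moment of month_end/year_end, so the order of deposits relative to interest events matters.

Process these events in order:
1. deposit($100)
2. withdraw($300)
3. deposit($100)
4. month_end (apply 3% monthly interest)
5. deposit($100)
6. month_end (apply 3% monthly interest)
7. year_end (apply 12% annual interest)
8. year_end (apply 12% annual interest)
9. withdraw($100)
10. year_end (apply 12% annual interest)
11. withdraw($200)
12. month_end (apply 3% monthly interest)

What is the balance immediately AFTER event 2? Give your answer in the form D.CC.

After 1 (deposit($100)): balance=$1100.00 total_interest=$0.00
After 2 (withdraw($300)): balance=$800.00 total_interest=$0.00

Answer: 800.00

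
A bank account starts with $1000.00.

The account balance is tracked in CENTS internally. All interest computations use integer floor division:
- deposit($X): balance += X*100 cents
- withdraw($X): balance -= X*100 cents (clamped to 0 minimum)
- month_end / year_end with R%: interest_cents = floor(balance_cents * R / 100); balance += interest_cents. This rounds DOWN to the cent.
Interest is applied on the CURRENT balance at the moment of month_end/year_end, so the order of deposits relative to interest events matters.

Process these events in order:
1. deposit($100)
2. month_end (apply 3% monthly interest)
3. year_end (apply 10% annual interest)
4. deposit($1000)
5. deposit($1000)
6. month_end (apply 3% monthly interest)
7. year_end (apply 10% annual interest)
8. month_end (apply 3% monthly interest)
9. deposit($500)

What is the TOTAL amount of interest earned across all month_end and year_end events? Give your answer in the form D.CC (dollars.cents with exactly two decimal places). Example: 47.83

Answer: 688.38

Derivation:
After 1 (deposit($100)): balance=$1100.00 total_interest=$0.00
After 2 (month_end (apply 3% monthly interest)): balance=$1133.00 total_interest=$33.00
After 3 (year_end (apply 10% annual interest)): balance=$1246.30 total_interest=$146.30
After 4 (deposit($1000)): balance=$2246.30 total_interest=$146.30
After 5 (deposit($1000)): balance=$3246.30 total_interest=$146.30
After 6 (month_end (apply 3% monthly interest)): balance=$3343.68 total_interest=$243.68
After 7 (year_end (apply 10% annual interest)): balance=$3678.04 total_interest=$578.04
After 8 (month_end (apply 3% monthly interest)): balance=$3788.38 total_interest=$688.38
After 9 (deposit($500)): balance=$4288.38 total_interest=$688.38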